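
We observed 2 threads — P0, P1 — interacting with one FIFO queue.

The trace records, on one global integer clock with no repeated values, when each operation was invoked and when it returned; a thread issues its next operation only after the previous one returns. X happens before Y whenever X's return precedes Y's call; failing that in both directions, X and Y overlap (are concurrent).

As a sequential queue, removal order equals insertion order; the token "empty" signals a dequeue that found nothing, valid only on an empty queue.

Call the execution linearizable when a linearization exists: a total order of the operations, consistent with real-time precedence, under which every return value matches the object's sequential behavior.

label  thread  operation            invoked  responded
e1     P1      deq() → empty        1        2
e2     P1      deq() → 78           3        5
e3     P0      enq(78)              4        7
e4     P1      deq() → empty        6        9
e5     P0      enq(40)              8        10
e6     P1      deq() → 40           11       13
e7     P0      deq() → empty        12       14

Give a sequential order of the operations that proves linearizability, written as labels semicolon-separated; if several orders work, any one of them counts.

e1; e3; e2; e4; e5; e6; e7

step 1: e1 deq() → empty — queue <>
step 2: e3 enq(78) — queue <78>
step 3: e2 deq() → 78 — queue <>
step 4: e4 deq() → empty — queue <>
step 5: e5 enq(40) — queue <40>
step 6: e6 deq() → 40 — queue <>
step 7: e7 deq() → empty — queue <>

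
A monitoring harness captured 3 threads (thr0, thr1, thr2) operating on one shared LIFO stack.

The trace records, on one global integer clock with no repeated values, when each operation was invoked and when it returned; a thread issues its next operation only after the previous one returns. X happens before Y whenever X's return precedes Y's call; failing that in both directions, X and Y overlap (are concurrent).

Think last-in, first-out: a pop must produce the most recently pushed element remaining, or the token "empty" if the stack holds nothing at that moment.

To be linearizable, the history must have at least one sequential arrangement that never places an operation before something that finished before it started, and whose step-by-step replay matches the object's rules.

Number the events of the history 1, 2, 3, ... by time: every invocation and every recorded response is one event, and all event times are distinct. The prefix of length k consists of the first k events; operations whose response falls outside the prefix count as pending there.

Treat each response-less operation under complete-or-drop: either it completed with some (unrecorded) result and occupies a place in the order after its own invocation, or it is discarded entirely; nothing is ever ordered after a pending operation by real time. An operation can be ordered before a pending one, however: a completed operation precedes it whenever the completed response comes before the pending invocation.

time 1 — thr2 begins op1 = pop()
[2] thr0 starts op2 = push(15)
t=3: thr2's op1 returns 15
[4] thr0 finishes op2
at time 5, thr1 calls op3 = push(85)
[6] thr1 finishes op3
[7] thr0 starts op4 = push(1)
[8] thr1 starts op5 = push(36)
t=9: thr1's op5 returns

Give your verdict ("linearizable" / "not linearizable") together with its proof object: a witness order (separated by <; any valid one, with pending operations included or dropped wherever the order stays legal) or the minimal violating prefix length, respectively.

linearizable — witness: op2 < op1 < op3 < op4 < op5

after step 1 (op2 push(15)): stack <15>
after step 2 (op1 pop() → 15): stack <>
after step 3 (op3 push(85)): stack <85>
after step 4 (op4 push(1) (pending, included)): stack <85,1>
after step 5 (op5 push(36)): stack <85,1,36>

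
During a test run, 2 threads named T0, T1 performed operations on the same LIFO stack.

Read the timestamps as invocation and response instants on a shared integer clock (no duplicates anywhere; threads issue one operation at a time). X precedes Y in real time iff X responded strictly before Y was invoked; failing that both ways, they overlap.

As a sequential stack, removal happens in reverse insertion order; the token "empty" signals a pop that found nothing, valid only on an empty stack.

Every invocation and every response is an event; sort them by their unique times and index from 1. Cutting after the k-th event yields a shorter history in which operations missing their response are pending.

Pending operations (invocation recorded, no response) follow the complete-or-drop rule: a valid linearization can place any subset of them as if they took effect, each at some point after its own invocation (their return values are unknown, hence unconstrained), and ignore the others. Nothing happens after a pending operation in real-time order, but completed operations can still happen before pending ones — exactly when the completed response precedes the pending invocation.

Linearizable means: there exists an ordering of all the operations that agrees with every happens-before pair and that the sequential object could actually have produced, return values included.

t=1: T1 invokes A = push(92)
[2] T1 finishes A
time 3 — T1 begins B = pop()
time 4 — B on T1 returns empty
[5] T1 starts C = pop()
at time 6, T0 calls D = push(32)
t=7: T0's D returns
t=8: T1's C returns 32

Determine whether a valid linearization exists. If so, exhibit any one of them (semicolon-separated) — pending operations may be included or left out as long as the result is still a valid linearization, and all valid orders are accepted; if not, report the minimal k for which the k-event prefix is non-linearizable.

not linearizable — minimal violating prefix: 4 events

already the first 4 events (up to B's response at time 4) admit no linearization; the first 3 still do
a single order respects real time; the 2 completed LIFO stack operations fail replay along it
e.g. A, B: illegal at step 2, since B pop() → empty cannot apply there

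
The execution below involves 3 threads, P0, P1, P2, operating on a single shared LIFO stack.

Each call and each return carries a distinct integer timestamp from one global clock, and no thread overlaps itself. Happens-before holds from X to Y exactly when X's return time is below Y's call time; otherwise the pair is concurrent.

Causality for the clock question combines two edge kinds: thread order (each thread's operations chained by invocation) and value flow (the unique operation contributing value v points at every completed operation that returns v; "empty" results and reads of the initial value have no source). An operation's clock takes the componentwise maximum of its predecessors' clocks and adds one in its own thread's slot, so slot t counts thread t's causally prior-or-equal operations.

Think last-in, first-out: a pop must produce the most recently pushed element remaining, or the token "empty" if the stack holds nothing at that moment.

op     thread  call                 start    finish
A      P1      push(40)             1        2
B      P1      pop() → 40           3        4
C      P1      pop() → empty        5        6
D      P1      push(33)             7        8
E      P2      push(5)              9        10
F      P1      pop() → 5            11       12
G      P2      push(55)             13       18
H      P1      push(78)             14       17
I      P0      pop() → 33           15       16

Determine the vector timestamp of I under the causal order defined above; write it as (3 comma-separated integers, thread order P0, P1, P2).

(1, 4, 0)

root op E, invoked 9: fresh clock plus P2's own tick → (0, 0, 1)
root op A, invoked 1: fresh clock plus P1's own tick → (0, 1, 0)
G (invocation 13): componentwise max over VC(E)=(0, 0, 1), +1 at P2, giving (0, 0, 2)
B (invocation 3): componentwise max over VC(A)=(0, 1, 0), +1 at P1, giving (0, 2, 0)
C (invocation 5): componentwise max over VC(B)=(0, 2, 0), +1 at P1, giving (0, 3, 0)
D (invocation 7): componentwise max over VC(C)=(0, 3, 0), +1 at P1, giving (0, 4, 0)
I (invocation 15): componentwise max over VC(D)=(0, 4, 0), +1 at P0, giving (1, 4, 0)
F (invocation 11): componentwise max over VC(D)=(0, 4, 0), VC(E)=(0, 0, 1), +1 at P1, giving (0, 5, 1)
H (invocation 14): componentwise max over VC(F)=(0, 5, 1), +1 at P1, giving (0, 6, 1)
target: VC(I) = (1, 4, 0)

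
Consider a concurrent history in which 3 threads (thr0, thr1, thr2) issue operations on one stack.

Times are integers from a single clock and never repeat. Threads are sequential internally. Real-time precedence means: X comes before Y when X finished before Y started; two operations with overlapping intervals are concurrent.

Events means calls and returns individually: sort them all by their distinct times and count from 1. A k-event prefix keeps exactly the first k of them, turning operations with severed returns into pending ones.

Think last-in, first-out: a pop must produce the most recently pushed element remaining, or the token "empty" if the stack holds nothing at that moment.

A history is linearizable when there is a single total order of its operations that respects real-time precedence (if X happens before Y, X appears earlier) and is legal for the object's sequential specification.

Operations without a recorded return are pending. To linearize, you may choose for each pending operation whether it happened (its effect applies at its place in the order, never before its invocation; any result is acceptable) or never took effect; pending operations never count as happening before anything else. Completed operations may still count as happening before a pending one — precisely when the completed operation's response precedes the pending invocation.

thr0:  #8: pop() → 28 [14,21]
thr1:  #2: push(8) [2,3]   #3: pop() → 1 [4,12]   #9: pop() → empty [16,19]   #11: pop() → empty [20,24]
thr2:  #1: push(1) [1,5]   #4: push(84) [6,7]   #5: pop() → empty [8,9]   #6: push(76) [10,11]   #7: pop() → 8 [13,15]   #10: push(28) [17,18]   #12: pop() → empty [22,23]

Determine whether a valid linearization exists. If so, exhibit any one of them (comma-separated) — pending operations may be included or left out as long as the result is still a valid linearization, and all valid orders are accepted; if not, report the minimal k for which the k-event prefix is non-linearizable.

the violation lands at event 9, #5's response at time 9: events 1..8 linearize, events 1..9 do not
checked exhaustively: 2 real-time-consistent orders of 4 completed operations, zero legal stack replays
including or dropping the 1 pending operation (#3) in any combination fails
sample order #1, #2, #4, #5 (pending dropped) stalls at step 4 — #5 pop() → empty has no legal effect
sample order #2, #1, #4, #5 (pending dropped) stalls at step 4 — #5 pop() → empty has no legal effect

not linearizable — minimal violating prefix: 9 events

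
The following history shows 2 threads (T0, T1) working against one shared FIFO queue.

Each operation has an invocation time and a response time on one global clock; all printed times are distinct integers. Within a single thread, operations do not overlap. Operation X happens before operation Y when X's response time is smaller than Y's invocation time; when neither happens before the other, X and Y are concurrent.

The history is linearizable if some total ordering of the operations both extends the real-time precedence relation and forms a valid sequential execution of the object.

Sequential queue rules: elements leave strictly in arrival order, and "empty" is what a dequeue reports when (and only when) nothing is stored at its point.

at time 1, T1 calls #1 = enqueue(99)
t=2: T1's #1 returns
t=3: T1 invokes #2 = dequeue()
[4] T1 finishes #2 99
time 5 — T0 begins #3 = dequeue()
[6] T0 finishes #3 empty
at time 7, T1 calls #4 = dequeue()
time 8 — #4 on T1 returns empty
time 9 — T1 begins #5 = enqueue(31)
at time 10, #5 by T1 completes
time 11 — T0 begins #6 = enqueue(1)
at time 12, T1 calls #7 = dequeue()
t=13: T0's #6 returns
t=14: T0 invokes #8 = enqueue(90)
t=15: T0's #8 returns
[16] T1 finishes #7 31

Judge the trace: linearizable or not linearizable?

witness order: #1, #2, #3, #4, #5, #6, #7, #8
after step 1 (#1 enqueue(99)): queue <99>
after step 2 (#2 dequeue() → 99): queue <>
after step 3 (#3 dequeue() → empty): queue <>
after step 4 (#4 dequeue() → empty): queue <>
after step 5 (#5 enqueue(31)): queue <31>
after step 6 (#6 enqueue(1)): queue <31,1>
after step 7 (#7 dequeue() → 31): queue <1>
after step 8 (#8 enqueue(90)): queue <1,90>

linearizable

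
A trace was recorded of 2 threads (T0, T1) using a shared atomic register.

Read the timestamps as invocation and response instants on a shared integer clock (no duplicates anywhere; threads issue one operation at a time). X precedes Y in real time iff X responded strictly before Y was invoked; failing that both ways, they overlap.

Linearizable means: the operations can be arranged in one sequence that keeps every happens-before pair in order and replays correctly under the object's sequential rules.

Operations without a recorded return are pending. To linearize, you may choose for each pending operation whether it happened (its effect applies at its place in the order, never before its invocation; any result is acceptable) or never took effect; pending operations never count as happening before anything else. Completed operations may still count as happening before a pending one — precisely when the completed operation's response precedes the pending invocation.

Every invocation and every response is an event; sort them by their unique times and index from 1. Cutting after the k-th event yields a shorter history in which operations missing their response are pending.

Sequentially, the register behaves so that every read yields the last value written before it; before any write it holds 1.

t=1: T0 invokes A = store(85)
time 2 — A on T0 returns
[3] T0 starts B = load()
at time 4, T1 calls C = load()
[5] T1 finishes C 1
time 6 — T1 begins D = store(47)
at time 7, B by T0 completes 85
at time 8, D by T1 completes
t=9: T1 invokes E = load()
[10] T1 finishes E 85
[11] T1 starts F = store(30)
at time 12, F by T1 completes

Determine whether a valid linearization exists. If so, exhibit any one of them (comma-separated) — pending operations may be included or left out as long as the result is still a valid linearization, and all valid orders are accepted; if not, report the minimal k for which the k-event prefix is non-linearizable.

cut after 4 events: linearizable; cut after 5 events (C responds, time 5): not linearizable
exactly one order of the 2 completed ops respects real time; the atomic register replay fails
including or dropping the 1 pending operation (B) in any combination fails
one such order, A, C (pending dropped), breaks at step 2 where C load() → 1 is illegal

not linearizable — minimal violating prefix: 5 events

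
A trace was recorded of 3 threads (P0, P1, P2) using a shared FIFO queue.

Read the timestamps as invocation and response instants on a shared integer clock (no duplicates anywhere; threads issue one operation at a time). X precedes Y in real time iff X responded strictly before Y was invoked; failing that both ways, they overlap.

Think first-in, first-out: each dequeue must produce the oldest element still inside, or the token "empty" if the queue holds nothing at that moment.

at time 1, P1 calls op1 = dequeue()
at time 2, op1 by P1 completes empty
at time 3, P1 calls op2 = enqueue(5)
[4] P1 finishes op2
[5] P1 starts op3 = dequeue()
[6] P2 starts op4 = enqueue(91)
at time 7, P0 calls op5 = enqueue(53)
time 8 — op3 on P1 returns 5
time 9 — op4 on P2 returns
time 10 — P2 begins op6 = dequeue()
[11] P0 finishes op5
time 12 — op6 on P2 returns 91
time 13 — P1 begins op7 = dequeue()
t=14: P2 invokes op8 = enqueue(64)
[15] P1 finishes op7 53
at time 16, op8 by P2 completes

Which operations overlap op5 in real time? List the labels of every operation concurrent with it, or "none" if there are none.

op3, op4, op6

op5 runs from 7 to 11; window-overlapping ops are concurrent
op1 [1,2]: before
op2 [3,4]: before
op3 [5,8]: concurrent
op4 [6,9]: concurrent
op6 [10,12]: concurrent
op7 [13,15]: after
op8 [14,16]: after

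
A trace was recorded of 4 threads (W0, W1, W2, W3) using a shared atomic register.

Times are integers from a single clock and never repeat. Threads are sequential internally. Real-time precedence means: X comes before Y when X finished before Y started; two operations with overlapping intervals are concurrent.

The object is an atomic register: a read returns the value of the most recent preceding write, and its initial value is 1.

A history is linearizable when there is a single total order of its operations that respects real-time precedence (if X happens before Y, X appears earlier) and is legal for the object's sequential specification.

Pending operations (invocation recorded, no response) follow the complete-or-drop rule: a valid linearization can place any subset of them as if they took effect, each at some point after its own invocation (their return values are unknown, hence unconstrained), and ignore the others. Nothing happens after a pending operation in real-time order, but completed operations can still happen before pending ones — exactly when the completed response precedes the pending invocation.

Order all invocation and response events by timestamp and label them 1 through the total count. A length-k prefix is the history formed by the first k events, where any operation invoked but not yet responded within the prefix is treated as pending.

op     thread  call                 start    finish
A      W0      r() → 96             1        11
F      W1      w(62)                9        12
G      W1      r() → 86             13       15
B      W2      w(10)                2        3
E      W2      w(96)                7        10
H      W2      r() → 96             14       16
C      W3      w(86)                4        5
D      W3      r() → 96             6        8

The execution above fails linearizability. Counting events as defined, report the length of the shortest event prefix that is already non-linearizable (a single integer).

a valid linearization of events 1..14 exists, for instance B, C, E, A, D, F:
after step 1 (B w(10)): value 10
after step 2 (C w(86)): value 86
after step 3 (E w(96)): value 96
after step 4 (A r() → 96): value 96
after step 5 (D r() → 96): value 96
after step 6 (F w(62)): value 62
once event 15 joins (G's response, time 15), exhaustive search finds no witness
every completion of the 1 pending operation (H) was checked; none linearizes
sample order A, B, C, D, E, F, G (pending dropped) stalls at step 1 — A r() → 96 has no legal effect
sample order A, B, C, D, F, E, G (pending dropped) stalls at step 1 — A r() → 96 has no legal effect

15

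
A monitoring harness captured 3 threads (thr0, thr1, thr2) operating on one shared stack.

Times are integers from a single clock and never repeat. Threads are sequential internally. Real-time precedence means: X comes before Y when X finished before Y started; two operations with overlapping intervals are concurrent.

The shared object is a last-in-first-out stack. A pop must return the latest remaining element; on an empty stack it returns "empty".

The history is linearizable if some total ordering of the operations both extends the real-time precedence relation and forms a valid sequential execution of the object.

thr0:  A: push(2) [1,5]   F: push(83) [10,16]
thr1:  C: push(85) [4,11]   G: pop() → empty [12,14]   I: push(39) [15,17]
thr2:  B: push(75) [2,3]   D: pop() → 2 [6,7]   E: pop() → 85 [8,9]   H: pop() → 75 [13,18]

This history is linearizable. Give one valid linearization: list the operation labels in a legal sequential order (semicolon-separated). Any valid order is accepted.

B; A; D; C; E; H; G; F; I

step 1: B push(75) — stack <75>
step 2: A push(2) — stack <75,2>
step 3: D pop() → 2 — stack <75>
step 4: C push(85) — stack <75,85>
step 5: E pop() → 85 — stack <75>
step 6: H pop() → 75 — stack <>
step 7: G pop() → empty — stack <>
step 8: F push(83) — stack <83>
step 9: I push(39) — stack <83,39>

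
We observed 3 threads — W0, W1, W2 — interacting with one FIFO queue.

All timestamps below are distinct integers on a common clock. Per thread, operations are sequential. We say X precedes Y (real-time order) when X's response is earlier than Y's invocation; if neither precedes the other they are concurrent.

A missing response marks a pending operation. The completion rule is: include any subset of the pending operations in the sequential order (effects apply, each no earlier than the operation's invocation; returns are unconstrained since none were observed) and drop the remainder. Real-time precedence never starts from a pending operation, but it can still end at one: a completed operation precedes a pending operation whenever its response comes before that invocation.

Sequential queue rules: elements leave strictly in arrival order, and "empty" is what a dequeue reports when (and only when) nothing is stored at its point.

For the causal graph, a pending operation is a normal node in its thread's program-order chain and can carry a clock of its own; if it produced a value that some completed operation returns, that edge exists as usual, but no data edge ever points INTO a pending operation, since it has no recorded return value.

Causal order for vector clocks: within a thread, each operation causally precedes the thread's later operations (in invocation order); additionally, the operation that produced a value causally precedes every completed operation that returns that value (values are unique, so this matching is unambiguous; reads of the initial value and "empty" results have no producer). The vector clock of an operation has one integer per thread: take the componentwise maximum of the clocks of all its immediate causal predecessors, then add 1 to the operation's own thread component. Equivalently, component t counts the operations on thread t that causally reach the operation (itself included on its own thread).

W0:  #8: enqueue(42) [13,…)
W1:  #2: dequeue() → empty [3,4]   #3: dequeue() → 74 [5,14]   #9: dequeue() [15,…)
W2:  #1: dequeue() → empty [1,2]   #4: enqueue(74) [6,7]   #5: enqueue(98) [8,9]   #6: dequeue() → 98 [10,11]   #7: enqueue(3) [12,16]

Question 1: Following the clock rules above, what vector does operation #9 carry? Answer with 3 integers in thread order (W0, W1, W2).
Answer: (0, 3, 2)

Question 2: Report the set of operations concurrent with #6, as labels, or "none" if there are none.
Answer: #3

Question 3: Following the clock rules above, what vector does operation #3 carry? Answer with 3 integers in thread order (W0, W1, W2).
Answer: (0, 2, 2)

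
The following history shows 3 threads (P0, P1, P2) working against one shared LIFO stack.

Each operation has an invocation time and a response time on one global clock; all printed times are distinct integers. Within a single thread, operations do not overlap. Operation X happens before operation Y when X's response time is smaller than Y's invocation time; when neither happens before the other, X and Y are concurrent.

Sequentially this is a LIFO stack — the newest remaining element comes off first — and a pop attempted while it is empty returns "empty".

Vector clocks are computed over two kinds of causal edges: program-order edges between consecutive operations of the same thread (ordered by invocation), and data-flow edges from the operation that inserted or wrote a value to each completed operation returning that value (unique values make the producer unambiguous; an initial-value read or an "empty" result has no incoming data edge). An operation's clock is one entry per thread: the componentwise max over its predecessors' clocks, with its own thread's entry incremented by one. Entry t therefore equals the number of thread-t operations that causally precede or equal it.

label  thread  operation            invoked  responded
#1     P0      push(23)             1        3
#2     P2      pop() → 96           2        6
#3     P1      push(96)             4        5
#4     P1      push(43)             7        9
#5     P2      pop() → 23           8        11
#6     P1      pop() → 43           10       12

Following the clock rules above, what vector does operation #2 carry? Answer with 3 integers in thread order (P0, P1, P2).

(0, 1, 1)

#3, invoked 4, has no incoming edges; only P1's bump applies → (0, 1, 0)
#1, invoked 1, has no incoming edges; only P0's bump applies → (1, 0, 0)
from VC(#3)=(0, 1, 0), #2 (invoked 2) maxes components and bumps P2 → (0, 1, 1)
from VC(#3)=(0, 1, 0), #4 (invoked 7) maxes components and bumps P1 → (0, 2, 0)
from VC(#4)=(0, 2, 0), #6 (invoked 10) maxes components and bumps P1 → (0, 3, 0)
from VC(#1)=(1, 0, 0), VC(#2)=(0, 1, 1), #5 (invoked 8) maxes components and bumps P2 → (1, 1, 2)
target: VC(#2) = (0, 1, 1)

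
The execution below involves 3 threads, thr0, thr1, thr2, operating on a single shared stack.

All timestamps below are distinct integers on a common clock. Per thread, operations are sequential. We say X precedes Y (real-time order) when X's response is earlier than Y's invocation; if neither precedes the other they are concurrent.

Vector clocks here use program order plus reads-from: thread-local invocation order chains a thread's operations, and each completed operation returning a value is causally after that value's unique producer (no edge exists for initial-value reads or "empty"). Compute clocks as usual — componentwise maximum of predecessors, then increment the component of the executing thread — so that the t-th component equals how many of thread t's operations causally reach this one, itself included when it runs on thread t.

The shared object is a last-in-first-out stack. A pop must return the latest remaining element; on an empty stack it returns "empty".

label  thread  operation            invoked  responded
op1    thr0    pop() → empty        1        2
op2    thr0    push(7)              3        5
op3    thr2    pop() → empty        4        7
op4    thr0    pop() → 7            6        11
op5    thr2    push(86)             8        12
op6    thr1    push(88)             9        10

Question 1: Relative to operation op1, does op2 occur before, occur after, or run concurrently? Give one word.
Answer: after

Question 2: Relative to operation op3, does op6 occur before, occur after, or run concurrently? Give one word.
Answer: after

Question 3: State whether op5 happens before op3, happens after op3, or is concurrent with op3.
Answer: after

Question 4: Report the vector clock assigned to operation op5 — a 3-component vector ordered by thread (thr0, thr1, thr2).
Answer: (0, 0, 2)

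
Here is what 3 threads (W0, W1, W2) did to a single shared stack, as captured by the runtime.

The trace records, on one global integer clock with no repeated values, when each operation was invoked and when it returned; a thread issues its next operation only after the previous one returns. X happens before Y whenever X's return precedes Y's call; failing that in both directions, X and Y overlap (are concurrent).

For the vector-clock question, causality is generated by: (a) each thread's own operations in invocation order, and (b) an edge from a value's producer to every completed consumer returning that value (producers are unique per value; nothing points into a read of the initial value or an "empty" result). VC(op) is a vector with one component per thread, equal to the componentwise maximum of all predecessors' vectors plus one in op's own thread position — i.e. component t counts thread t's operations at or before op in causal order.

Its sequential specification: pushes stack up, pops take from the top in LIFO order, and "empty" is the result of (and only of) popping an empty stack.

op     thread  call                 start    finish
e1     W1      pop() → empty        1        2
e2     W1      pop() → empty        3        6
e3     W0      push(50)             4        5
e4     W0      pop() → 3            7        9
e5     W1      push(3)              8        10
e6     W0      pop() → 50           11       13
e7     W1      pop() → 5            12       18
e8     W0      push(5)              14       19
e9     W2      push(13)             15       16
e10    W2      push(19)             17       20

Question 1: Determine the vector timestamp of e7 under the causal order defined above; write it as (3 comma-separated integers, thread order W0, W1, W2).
invoked at 15, e9 has no predecessors; its own W2 bump gives (0, 0, 1)
invoked at 1, e1 has no predecessors; its own W1 bump gives (0, 1, 0)
invoked at 4, e3 has no predecessors; its own W0 bump gives (1, 0, 0)
VC(e10, invoked at 17): max of VC(e9)=(0, 0, 1), then +1 on thread W2 → (0, 0, 2)
VC(e2, invoked at 3): max of VC(e1)=(0, 1, 0), then +1 on thread W1 → (0, 2, 0)
VC(e5, invoked at 8): max of VC(e2)=(0, 2, 0), then +1 on thread W1 → (0, 3, 0)
VC(e4, invoked at 7): max of VC(e3)=(1, 0, 0), VC(e5)=(0, 3, 0), then +1 on thread W0 → (2, 3, 0)
VC(e6, invoked at 11): max of VC(e3)=(1, 0, 0), VC(e4)=(2, 3, 0), then +1 on thread W0 → (3, 3, 0)
VC(e8, invoked at 14): max of VC(e6)=(3, 3, 0), then +1 on thread W0 → (4, 3, 0)
VC(e7, invoked at 12): max of VC(e5)=(0, 3, 0), VC(e8)=(4, 3, 0), then +1 on thread W1 → (4, 4, 0)
target: VC(e7) = (4, 4, 0)

(4, 4, 0)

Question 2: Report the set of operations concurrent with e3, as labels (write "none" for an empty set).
overlap test against e3 [4,5]: concurrent iff the interval meets 4..5
e1 [1,2]: before
e2 [3,6]: concurrent
e4 [7,9]: after
e5 [8,10]: after
e6 [11,13]: after
e7 [12,18]: after
e8 [14,19]: after
e9 [15,16]: after
e10 [17,20]: after

e2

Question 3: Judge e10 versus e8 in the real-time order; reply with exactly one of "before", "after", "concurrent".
e10 spans [17,20], e8 spans [14,19]
the intervals overlap in both directions

concurrent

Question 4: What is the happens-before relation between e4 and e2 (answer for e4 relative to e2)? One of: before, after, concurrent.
e4 spans [7,9], e2 spans [3,6]
resp(e2)=6 < inv(e4)=7

after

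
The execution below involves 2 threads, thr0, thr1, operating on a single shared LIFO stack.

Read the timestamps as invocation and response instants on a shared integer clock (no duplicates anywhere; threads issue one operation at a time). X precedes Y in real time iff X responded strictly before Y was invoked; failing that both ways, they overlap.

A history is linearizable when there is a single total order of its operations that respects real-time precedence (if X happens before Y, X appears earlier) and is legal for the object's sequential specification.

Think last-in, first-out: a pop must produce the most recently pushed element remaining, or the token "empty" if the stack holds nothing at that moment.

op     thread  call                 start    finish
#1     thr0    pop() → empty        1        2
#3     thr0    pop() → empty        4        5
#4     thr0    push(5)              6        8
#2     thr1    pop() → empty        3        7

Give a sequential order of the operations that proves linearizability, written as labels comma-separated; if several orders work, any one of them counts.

step 1: #1 pop() → empty — stack <>
step 2: #2 pop() → empty — stack <>
step 3: #3 pop() → empty — stack <>
step 4: #4 push(5) — stack <5>

#1, #2, #3, #4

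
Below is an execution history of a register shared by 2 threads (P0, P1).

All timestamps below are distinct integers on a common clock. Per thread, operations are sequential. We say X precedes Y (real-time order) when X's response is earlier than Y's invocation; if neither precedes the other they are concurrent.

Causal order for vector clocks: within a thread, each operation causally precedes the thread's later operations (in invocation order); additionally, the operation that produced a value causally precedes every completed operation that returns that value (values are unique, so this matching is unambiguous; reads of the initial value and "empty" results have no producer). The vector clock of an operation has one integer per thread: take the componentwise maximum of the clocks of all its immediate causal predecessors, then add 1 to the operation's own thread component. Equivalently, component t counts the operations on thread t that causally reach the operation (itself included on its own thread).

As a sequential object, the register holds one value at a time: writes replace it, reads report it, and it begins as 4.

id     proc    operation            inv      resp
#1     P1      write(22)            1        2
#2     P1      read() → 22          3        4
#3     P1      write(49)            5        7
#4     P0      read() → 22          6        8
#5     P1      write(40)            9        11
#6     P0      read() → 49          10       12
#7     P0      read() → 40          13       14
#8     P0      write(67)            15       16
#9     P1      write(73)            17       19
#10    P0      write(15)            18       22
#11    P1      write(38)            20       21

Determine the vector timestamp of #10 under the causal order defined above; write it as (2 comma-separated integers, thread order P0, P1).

(5, 4)

#1 (invocation 1): nothing precedes it; P1's component alone gives (0, 1)
#2 (invocation 3): componentwise max over VC(#1)=(0, 1), +1 at P1, giving (0, 2)
#4 (invocation 6): componentwise max over VC(#1)=(0, 1), +1 at P0, giving (1, 1)
#3 (invocation 5): componentwise max over VC(#2)=(0, 2), +1 at P1, giving (0, 3)
#5 (invocation 9): componentwise max over VC(#3)=(0, 3), +1 at P1, giving (0, 4)
#9 (invocation 17): componentwise max over VC(#5)=(0, 4), +1 at P1, giving (0, 5)
#6 (invocation 10): componentwise max over VC(#3)=(0, 3), VC(#4)=(1, 1), +1 at P0, giving (2, 3)
#11 (invocation 20): componentwise max over VC(#9)=(0, 5), +1 at P1, giving (0, 6)
#7 (invocation 13): componentwise max over VC(#5)=(0, 4), VC(#6)=(2, 3), +1 at P0, giving (3, 4)
#8 (invocation 15): componentwise max over VC(#7)=(3, 4), +1 at P0, giving (4, 4)
#10 (invocation 18): componentwise max over VC(#8)=(4, 4), +1 at P0, giving (5, 4)
target: VC(#10) = (5, 4)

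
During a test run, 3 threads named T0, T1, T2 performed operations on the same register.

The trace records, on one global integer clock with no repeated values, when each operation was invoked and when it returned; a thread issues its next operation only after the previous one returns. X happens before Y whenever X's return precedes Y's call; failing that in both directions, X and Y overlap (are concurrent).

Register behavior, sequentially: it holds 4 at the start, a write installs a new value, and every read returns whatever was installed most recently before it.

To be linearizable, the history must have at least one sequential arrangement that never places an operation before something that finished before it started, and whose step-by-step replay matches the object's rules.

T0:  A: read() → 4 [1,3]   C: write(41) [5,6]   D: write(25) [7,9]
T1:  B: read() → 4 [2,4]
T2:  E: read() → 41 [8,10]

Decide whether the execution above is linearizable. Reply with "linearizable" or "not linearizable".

one valid linearization: A, B, C, E, D
step 1: A read() → 4 — value 4
step 2: B read() → 4 — value 4
step 3: C write(41) — value 41
step 4: E read() → 41 — value 41
step 5: D write(25) — value 25

linearizable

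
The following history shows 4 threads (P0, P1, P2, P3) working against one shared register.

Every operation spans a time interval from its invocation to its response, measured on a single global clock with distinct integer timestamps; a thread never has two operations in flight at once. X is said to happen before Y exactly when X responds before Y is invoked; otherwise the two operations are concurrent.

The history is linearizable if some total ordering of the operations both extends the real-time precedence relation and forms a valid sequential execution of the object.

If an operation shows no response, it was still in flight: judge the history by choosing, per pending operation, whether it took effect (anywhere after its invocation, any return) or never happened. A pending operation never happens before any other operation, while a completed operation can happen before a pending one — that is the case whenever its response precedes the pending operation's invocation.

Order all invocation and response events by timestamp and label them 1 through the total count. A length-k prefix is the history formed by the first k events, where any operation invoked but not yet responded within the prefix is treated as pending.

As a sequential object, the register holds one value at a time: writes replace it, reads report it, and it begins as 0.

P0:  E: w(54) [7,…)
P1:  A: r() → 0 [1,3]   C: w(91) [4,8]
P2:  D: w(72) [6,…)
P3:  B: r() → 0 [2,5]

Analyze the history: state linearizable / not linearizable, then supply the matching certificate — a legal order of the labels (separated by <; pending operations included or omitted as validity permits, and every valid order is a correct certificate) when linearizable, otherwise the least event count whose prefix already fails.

1. A r() → 0, leaving value 0
2. B r() → 0, leaving value 0
3. C w(91), leaving value 91

linearizable — witness: A < B < C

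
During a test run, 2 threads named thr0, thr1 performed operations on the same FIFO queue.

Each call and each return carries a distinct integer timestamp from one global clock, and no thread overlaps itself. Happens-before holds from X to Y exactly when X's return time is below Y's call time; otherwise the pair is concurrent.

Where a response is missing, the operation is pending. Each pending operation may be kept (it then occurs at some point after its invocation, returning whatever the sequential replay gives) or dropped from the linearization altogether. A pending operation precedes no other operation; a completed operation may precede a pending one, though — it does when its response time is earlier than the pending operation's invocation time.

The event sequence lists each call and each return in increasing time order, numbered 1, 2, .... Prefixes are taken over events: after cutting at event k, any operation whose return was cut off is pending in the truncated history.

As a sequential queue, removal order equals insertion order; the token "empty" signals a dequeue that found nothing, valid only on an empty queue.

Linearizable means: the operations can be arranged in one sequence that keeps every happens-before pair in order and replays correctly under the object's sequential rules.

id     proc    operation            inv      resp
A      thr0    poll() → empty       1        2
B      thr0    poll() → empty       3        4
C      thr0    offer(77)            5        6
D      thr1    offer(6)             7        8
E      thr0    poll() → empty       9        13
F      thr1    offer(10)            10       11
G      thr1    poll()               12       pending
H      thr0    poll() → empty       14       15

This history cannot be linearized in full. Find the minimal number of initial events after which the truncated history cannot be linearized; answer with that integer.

13

events 1..12 are linearizable, e.g. via A, B, C, D, E, F:
after step 1 (A poll() → empty): queue <>
after step 2 (B poll() → empty): queue <>
after step 3 (C offer(77)): queue <77>
after step 4 (D offer(6)): queue <77,6>
after step 5 (E poll() (pending, included)): queue <6>
after step 6 (F offer(10)): queue <6,10>
adding event 13 (E responds at 13) leaves no legal real-time order
no escape via the 1 pending operation (G): every completion choice fails
sample order A, B, C, D, E, F (pending dropped) stalls at step 5 — E poll() → empty has no legal effect
sample order A, B, C, D, F, E (pending dropped) stalls at step 6 — E poll() → empty has no legal effect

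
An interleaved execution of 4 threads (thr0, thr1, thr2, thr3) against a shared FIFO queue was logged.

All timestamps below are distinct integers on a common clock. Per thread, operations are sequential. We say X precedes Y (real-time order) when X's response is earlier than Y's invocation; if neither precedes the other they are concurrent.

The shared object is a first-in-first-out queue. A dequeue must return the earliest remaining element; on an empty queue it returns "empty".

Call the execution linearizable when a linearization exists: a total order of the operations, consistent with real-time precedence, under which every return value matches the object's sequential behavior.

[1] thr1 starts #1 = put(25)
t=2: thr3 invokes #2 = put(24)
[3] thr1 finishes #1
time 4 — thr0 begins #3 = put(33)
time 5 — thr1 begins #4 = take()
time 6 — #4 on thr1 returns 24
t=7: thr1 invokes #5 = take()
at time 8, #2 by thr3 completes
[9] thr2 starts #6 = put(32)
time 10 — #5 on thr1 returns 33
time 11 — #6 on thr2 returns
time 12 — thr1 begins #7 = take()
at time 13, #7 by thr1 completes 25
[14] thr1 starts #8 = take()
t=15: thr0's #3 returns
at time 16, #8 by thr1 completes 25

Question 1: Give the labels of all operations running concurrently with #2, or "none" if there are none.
concurrent with #2 ([2,8]): every op whose interval crosses 2..8
#1 [1,3]: concurrent
#3 [4,15]: concurrent
#4 [5,6]: concurrent
#5 [7,10]: concurrent
#6 [9,11]: after
#7 [12,13]: after
#8 [14,16]: after

#1, #3, #4, #5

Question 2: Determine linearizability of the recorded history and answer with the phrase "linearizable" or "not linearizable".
the violation lands at event 10, #5's response at time 10: events 1..9 linearize, events 1..10 do not
4 orders of the 4 completed FIFO queue ops respect real time; none is legal
including or dropping the 2 pending operations (#3, #6) in any combination fails
sample order #1, #2, #4, #5 (pending dropped) stalls at step 3 — #4 take() → 24 has no legal effect
sample order #1, #4, #2, #5 (pending dropped) stalls at step 2 — #4 take() → 24 has no legal effect

not linearizable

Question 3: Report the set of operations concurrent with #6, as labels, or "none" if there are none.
overlap test against #6 [9,11]: concurrent iff the interval meets 9..11
#1 [1,3]: before
#2 [2,8]: before
#3 [4,15]: concurrent
#4 [5,6]: before
#5 [7,10]: concurrent
#7 [12,13]: after
#8 [14,16]: after

#3, #5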